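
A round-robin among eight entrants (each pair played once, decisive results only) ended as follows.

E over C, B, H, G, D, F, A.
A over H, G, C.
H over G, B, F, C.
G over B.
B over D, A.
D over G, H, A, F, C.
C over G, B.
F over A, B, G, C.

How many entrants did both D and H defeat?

3

D beat: A, C, F, G, H.
H beat: B, C, F, G.
Both beat: C, F, G — 3.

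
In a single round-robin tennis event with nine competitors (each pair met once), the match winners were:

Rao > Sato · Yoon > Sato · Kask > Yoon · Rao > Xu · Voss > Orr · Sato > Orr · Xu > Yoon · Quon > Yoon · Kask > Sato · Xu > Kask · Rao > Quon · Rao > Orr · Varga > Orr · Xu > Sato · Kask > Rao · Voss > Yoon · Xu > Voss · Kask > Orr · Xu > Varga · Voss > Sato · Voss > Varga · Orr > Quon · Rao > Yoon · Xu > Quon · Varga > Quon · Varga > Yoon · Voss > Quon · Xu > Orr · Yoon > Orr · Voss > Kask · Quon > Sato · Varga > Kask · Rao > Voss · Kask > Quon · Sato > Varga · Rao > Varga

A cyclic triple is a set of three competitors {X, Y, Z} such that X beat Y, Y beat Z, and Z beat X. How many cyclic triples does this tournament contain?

Win totals: Orr 1, Yoon 2, Xu 7, Rao 7, Kask 5, Sato 2, Varga 4, Quon 2, Voss 6.
A competitor with w wins dominates both others in C(w,2) triples; summing gives 0 + 1 + 21 + 21 + 10 + 1 + 6 + 1 + 15 = 76 transitive triples.
Total triples C(9,3) = 84, so cyclic triples = 84 − 76 = 8.

8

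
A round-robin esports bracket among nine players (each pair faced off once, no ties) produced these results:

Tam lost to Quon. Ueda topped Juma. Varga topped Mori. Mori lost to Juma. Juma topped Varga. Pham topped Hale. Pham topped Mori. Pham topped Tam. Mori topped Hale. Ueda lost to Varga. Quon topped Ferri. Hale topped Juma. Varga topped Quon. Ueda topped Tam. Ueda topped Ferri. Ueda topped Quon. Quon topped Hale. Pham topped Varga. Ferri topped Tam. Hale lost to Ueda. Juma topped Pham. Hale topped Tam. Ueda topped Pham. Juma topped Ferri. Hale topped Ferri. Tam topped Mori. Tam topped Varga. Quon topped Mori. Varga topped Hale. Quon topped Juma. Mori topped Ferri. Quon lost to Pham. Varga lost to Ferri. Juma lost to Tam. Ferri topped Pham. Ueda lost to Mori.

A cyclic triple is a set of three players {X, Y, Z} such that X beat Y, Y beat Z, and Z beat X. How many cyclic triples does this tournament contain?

25

Win totals: Mori 3, Pham 5, Varga 4, Ferri 3, Quon 5, Juma 4, Hale 3, Ueda 6, Tam 3.
A player with w wins dominates both others in C(w,2) triples; summing gives 3 + 10 + 6 + 3 + 10 + 6 + 3 + 15 + 3 = 59 transitive triples.
Total triples C(9,3) = 84, so cyclic triples = 84 − 59 = 25.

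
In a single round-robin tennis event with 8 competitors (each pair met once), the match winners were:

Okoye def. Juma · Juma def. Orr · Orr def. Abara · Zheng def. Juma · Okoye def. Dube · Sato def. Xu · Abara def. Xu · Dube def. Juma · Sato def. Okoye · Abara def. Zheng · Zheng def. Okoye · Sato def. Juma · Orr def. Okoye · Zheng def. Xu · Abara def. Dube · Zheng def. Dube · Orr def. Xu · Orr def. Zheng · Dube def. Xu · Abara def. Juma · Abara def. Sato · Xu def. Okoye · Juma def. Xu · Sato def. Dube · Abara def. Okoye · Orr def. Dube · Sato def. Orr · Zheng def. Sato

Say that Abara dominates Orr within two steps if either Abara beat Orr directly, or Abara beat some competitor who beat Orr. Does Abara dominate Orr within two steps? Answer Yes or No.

Yes

Abara did not beat Orr directly.
Abara beat Xu, Juma, Dube, Zheng, Okoye, Sato. Of those, Juma beat Orr.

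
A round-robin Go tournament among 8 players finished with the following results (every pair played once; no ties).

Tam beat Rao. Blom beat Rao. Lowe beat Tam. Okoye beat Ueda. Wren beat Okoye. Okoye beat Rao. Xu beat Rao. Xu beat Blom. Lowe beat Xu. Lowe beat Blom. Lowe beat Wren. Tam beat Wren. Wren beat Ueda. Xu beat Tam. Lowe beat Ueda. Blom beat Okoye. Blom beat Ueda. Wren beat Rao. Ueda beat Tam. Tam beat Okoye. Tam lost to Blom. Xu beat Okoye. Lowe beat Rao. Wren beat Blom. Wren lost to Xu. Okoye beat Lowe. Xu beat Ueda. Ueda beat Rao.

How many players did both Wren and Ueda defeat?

1

Wren beat: Okoye, Blom, Rao, Ueda.
Ueda beat: Rao, Tam.
Both beat: Rao — 1.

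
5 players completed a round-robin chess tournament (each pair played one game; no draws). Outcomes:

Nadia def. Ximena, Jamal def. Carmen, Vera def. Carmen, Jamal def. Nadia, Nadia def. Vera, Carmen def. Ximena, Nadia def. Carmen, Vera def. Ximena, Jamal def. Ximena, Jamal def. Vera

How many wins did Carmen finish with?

Carmen's results: beat Ximena; lost to Jamal, Vera, Nadia.
That is 1 win.

1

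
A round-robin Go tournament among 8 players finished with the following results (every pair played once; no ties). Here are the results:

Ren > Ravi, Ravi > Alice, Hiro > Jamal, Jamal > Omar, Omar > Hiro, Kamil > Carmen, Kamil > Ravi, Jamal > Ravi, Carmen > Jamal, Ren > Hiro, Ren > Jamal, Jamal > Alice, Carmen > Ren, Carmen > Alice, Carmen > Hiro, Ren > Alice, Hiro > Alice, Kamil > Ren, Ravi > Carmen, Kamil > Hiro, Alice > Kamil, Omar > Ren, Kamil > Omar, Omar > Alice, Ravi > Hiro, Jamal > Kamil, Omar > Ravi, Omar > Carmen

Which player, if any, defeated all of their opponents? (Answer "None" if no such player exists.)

Highest win total is Omar with 5 (out of 7 possible).
Omar lost to Jamal, Kamil, so no player went undefeated.

None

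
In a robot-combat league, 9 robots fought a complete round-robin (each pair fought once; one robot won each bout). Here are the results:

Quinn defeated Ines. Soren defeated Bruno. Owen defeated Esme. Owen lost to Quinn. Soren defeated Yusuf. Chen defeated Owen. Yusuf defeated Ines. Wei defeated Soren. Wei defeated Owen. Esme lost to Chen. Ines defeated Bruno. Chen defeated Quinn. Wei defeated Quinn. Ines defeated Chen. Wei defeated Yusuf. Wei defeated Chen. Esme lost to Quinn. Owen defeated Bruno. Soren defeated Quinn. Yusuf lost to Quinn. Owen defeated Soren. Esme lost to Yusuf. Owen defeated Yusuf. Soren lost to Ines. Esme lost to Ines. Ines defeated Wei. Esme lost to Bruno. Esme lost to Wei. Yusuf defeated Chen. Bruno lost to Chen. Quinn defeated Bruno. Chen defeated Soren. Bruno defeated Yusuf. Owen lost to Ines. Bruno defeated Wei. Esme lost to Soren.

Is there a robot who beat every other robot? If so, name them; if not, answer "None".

Highest win total is Wei with 6 (out of 8 possible).
Wei lost to Bruno, Ines, so no robot went undefeated.

None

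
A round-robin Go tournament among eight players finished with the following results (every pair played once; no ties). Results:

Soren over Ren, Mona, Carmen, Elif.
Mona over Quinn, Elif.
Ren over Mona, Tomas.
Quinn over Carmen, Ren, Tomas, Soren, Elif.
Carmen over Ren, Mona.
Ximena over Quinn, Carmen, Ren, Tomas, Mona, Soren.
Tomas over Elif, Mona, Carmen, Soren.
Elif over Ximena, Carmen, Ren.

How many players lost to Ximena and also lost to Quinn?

4

Ximena beat: Mona, Carmen, Tomas, Ren, Soren, Quinn.
Quinn beat: Elif, Carmen, Tomas, Ren, Soren.
Both beat: Carmen, Tomas, Ren, Soren — 4.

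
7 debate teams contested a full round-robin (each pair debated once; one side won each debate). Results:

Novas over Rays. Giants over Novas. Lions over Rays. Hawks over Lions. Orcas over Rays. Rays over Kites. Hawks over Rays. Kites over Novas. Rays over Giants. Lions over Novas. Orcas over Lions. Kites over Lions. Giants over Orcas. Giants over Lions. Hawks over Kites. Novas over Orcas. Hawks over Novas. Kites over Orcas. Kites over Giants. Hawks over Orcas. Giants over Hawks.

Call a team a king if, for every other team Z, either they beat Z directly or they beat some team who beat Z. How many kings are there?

4

Giants reaches everyone (king).
Lions cannot reach Hawks in two steps.
Novas cannot reach Hawks in two steps.
Kites reaches everyone (king).
Rays reaches everyone (king).
Orcas cannot reach Hawks in two steps.
Hawks reaches everyone (king).
Kings: Giants, Kites, Rays, Hawks — 4.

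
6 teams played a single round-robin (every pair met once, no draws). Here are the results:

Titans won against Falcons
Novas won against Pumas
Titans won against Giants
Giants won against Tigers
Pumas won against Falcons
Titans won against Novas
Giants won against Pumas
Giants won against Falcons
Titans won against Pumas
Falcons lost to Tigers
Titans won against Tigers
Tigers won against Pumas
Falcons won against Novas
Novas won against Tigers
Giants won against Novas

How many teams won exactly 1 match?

2

Win totals: Giants 4, Novas 2, Pumas 1, Tigers 2, Titans 5, Falcons 1.
Exactly 1: Pumas, Falcons — 2 teams.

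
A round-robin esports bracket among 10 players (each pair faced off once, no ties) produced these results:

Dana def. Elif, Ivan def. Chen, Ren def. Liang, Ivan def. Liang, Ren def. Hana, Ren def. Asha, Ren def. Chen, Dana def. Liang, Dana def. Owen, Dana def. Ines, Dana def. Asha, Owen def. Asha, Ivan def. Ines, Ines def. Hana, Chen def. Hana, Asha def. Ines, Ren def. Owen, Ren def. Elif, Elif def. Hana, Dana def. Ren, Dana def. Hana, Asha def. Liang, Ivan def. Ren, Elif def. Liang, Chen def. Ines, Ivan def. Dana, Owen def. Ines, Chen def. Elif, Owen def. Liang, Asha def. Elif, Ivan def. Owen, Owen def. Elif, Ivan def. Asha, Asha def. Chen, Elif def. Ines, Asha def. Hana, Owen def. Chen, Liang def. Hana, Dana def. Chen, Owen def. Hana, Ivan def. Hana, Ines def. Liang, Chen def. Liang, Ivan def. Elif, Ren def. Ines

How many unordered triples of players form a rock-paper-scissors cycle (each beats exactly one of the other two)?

Win totals: Dana 8, Owen 6, Elif 3, Asha 5, Ines 2, Hana 0, Ren 7, Ivan 9, Chen 4, Liang 1.
A player with w wins dominates both others in C(w,2) triples; summing gives 28 + 15 + 3 + 10 + 1 + 0 + 21 + 36 + 6 + 0 = 120 transitive triples.
Total triples C(10,3) = 120, so cyclic triples = 120 − 120 = 0.

0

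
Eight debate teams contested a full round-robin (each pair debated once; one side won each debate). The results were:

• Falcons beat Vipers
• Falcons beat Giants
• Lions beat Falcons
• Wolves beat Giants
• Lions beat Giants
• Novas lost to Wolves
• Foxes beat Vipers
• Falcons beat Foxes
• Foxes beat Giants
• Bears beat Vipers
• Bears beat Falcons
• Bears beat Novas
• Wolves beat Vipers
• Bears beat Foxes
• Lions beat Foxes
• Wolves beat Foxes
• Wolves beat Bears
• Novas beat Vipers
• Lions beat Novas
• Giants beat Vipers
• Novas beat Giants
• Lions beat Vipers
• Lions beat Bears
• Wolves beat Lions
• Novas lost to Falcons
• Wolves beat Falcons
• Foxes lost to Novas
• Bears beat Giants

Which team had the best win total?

Win totals: Wolves 7, Lions 6, Foxes 2, Vipers 0, Falcons 4, Bears 5, Novas 3, Giants 1.
Wolves leads with 7 wins (next highest: 6).

Wolves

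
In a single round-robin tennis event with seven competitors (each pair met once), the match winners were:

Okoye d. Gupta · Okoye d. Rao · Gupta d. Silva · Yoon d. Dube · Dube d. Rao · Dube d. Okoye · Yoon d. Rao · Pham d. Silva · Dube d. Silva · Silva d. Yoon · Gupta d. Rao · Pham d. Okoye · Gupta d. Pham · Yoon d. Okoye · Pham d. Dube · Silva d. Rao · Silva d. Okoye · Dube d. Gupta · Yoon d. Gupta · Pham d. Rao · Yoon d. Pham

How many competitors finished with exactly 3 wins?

2

Win totals: Yoon 5, Okoye 2, Silva 3, Pham 4, Dube 4, Rao 0, Gupta 3.
Exactly 3: Silva, Gupta — 2 competitors.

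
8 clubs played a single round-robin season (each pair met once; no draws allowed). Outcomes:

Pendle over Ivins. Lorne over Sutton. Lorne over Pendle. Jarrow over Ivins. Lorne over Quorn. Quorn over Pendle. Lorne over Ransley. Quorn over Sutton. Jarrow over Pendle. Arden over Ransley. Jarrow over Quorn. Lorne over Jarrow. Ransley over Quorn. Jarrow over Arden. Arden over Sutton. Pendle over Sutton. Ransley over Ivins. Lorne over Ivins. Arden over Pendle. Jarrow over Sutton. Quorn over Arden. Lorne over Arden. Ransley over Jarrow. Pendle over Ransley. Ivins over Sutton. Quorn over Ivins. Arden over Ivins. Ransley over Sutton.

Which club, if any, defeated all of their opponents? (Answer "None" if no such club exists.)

Lorne has 7 wins out of 7 opponents — a perfect record.

Lorne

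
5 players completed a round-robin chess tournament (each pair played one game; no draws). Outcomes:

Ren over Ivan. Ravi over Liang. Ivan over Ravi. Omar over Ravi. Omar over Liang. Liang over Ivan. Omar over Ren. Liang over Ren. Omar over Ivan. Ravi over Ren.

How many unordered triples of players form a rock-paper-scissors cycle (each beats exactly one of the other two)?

2

Of the C(5,3) = 10 triples, the cyclic ones are: {Ivan, Liang, Ravi}; {Ivan, Ren, Ravi}.
That is 2.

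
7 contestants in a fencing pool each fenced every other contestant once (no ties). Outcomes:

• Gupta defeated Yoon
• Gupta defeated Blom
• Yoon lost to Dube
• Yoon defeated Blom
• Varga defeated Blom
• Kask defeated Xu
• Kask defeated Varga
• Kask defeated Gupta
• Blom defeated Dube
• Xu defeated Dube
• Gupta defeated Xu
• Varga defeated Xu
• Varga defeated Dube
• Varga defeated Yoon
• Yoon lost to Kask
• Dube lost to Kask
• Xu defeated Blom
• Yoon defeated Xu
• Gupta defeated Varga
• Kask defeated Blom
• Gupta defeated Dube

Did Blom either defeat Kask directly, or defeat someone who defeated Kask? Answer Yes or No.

Blom did not beat Kask directly.
Blom beat Dube, but each of them lost to Kask. No two-step path.

No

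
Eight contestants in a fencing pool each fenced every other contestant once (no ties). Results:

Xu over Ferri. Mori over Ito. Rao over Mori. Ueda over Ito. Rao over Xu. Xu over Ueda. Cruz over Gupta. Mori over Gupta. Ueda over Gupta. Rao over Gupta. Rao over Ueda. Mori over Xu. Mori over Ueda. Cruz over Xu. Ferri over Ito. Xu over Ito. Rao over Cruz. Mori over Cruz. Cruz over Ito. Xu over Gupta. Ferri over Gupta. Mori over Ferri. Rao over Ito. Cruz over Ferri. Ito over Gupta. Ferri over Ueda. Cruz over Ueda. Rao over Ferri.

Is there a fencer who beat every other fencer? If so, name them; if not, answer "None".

Rao

Rao has 7 wins out of 7 opponents — a perfect record.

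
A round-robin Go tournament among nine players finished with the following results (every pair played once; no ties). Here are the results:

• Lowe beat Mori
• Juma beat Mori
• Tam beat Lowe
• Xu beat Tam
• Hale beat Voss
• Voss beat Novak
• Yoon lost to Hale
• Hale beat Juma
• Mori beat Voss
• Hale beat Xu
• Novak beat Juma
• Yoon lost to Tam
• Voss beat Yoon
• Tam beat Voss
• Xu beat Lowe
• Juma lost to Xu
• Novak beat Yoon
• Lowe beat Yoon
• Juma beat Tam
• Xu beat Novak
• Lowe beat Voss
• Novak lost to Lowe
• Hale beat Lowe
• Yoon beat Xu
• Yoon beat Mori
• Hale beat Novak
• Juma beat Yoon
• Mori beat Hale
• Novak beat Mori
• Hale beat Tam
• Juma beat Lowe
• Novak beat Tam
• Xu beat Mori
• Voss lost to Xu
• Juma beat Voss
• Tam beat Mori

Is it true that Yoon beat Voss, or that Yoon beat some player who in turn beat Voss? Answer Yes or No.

Yoon did not beat Voss directly.
Yoon beat Mori, Xu. Of those, Mori beat Voss.

Yes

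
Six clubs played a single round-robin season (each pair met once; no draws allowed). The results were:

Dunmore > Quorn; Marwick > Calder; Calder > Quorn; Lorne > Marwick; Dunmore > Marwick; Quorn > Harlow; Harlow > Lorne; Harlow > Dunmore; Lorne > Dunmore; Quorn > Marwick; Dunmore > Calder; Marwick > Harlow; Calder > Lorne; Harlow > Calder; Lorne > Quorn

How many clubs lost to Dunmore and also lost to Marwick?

Dunmore beat: Quorn, Calder, Marwick.
Marwick beat: Harlow, Calder.
Both beat: Calder — 1.

1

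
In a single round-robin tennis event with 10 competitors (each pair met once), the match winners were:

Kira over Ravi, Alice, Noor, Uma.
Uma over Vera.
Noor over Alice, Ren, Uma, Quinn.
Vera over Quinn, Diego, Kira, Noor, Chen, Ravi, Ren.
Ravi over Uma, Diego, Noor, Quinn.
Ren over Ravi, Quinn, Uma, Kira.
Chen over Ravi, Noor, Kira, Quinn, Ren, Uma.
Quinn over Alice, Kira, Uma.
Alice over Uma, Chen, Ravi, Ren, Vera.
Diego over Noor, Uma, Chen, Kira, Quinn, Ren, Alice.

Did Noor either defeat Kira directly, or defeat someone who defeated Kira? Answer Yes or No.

Yes

Noor did not beat Kira directly.
Noor beat Alice, Uma, Ren, Quinn. Of those, Ren beat Kira.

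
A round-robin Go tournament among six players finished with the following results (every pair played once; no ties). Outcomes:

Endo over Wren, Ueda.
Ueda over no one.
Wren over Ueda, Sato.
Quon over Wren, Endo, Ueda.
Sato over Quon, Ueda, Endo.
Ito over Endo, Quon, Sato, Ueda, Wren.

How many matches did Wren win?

2

Wren's results: beat Ueda, Sato; lost to Quon, Ito, Endo.
That is 2 wins.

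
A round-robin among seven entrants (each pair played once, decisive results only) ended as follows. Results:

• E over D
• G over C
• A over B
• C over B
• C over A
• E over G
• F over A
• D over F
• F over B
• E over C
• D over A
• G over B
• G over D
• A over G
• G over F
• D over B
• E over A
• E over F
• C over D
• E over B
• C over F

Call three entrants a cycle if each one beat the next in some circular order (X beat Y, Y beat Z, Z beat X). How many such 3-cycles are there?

Win totals: A 2, B 0, C 4, D 3, E 6, F 2, G 4.
An entrant with w wins dominates both others in C(w,2) triples; summing gives 1 + 0 + 6 + 3 + 15 + 1 + 6 = 32 transitive triples.
Total triples C(7,3) = 35, so cyclic triples = 35 − 32 = 3.

3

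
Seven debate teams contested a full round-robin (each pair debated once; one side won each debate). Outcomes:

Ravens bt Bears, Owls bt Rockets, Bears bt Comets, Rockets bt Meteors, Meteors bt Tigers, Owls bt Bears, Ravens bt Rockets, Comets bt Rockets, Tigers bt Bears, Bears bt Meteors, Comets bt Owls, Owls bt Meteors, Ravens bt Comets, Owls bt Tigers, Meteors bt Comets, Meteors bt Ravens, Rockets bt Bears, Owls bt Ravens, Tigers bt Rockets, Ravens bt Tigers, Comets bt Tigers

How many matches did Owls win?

5

Owls' results: beat Bears, Rockets, Ravens, Meteors, Tigers; lost to Comets.
That is 5 wins.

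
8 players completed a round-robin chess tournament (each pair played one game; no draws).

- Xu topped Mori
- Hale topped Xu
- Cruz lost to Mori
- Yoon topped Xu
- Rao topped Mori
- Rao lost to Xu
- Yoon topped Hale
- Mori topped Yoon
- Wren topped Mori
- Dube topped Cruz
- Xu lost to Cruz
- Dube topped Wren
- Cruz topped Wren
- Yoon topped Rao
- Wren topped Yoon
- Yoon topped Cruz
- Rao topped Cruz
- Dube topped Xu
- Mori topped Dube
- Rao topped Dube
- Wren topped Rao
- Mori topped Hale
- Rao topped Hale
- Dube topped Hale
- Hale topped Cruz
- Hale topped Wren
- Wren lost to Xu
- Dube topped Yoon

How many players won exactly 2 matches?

Win totals: Dube 5, Xu 3, Mori 4, Wren 3, Hale 3, Yoon 4, Rao 4, Cruz 2.
Exactly 2: Cruz — 1 player.

1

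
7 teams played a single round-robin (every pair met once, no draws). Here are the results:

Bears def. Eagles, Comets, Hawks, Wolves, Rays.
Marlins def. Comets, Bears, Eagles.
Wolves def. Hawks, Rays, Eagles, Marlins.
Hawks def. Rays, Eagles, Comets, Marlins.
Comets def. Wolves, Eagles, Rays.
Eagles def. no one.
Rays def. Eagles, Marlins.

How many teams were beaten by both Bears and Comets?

Bears beat: Eagles, Hawks, Comets, Wolves, Rays.
Comets beat: Eagles, Wolves, Rays.
Both beat: Eagles, Wolves, Rays — 3.

3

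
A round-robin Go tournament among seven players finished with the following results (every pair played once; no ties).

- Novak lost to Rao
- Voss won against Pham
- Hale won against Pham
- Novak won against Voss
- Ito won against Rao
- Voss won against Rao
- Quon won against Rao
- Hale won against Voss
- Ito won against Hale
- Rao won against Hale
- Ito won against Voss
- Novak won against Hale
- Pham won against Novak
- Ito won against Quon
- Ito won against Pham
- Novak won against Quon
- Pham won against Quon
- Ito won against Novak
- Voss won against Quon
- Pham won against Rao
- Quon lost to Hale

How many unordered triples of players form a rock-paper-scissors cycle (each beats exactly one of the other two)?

7

Win totals: Quon 1, Pham 3, Rao 2, Ito 6, Voss 3, Novak 3, Hale 3.
A player with w wins dominates both others in C(w,2) triples; summing gives 0 + 3 + 1 + 15 + 3 + 3 + 3 = 28 transitive triples.
Total triples C(7,3) = 35, so cyclic triples = 35 − 28 = 7.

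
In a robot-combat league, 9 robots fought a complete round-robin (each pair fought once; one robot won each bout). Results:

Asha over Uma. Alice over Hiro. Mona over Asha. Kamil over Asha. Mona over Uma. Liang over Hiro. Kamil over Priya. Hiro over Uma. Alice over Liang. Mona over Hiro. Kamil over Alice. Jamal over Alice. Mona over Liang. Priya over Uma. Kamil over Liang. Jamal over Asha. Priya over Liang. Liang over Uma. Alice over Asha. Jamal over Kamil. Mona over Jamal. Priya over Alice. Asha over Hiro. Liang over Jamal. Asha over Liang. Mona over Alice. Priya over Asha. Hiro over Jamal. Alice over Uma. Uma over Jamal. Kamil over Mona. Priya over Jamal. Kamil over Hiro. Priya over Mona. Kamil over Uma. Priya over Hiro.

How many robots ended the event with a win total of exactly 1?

1

Win totals: Jamal 3, Uma 1, Liang 3, Priya 7, Asha 3, Mona 6, Alice 4, Kamil 7, Hiro 2.
Exactly 1: Uma — 1 robot.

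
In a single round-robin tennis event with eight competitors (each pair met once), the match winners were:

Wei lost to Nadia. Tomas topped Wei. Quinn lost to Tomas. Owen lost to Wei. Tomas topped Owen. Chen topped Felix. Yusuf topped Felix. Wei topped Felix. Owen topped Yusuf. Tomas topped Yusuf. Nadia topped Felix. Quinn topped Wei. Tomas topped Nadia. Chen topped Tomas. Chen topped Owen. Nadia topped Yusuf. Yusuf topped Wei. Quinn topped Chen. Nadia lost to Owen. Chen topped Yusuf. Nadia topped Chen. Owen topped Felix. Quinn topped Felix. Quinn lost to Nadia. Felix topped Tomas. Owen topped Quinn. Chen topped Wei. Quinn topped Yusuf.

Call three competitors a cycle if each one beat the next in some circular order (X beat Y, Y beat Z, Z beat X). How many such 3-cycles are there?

12

Win totals: Felix 1, Nadia 5, Yusuf 2, Chen 5, Wei 2, Quinn 4, Owen 4, Tomas 5.
A competitor with w wins dominates both others in C(w,2) triples; summing gives 0 + 10 + 1 + 10 + 1 + 6 + 6 + 10 = 44 transitive triples.
Total triples C(8,3) = 56, so cyclic triples = 56 − 44 = 12.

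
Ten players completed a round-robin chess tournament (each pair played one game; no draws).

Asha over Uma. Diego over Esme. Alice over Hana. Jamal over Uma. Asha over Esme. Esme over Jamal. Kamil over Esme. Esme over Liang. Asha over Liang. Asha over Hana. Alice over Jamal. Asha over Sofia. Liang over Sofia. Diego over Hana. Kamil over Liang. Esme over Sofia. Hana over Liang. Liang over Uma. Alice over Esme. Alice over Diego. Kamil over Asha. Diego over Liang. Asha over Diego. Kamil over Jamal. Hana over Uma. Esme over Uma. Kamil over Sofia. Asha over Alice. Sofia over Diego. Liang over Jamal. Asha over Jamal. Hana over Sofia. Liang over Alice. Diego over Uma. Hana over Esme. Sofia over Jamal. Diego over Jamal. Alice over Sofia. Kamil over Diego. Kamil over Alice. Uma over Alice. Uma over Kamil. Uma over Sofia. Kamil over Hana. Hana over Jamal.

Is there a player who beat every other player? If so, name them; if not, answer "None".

Highest win total is Kamil with 8 (out of 9 possible).
Kamil lost to Uma, so no player went undefeated.

None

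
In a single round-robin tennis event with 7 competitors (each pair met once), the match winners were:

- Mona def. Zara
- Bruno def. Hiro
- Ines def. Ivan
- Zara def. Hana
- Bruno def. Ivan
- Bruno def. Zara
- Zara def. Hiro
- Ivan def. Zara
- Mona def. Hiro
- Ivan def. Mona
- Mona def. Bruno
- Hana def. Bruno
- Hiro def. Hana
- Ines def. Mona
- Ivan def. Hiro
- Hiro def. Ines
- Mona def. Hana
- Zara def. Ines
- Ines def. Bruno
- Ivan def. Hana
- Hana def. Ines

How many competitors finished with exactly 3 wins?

Win totals: Mona 4, Ines 3, Bruno 3, Hana 2, Zara 3, Ivan 4, Hiro 2.
Exactly 3: Ines, Bruno, Zara — 3 competitors.

3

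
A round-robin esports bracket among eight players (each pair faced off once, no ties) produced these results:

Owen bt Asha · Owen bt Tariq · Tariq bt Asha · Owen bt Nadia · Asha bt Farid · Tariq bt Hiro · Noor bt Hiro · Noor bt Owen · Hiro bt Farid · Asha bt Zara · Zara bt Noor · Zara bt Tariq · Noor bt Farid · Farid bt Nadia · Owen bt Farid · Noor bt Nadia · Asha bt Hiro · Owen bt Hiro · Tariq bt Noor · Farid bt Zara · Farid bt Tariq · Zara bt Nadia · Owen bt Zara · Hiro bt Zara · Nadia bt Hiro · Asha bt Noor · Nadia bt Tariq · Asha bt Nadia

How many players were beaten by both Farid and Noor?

1

Farid beat: Zara, Tariq, Nadia.
Noor beat: Farid, Owen, Nadia, Hiro.
Both beat: Nadia — 1.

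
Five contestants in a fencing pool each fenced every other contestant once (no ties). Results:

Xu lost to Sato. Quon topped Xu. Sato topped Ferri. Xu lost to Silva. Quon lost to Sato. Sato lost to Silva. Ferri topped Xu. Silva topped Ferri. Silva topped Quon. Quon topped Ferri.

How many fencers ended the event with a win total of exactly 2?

Win totals: Ferri 1, Xu 0, Silva 4, Quon 2, Sato 3.
Exactly 2: Quon — 1 fencer.

1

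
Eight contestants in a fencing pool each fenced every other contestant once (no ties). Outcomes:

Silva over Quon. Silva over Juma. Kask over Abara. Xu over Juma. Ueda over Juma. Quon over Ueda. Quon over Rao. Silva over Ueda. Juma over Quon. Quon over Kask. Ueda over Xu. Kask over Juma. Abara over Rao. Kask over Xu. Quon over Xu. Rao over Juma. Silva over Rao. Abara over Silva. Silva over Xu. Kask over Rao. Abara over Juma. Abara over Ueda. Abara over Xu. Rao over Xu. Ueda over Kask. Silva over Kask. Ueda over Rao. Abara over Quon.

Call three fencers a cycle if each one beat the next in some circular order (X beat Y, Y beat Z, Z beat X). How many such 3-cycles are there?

7

Win totals: Silva 6, Rao 2, Kask 4, Juma 1, Quon 4, Abara 6, Xu 1, Ueda 4.
A fencer with w wins dominates both others in C(w,2) triples; summing gives 15 + 1 + 6 + 0 + 6 + 15 + 0 + 6 = 49 transitive triples.
Total triples C(8,3) = 56, so cyclic triples = 56 − 49 = 7.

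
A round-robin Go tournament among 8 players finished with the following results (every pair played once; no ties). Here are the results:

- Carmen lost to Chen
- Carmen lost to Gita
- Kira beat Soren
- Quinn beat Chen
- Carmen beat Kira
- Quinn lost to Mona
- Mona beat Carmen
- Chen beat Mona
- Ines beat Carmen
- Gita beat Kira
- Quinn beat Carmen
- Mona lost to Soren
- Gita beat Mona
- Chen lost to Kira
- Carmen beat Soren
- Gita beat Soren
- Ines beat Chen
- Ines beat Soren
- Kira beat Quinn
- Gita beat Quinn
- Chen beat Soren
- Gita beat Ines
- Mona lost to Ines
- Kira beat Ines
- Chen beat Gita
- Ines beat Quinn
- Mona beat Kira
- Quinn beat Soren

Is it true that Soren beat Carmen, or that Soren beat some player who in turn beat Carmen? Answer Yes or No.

Soren did not beat Carmen directly.
Soren beat Mona. Of those, Mona beat Carmen.

Yes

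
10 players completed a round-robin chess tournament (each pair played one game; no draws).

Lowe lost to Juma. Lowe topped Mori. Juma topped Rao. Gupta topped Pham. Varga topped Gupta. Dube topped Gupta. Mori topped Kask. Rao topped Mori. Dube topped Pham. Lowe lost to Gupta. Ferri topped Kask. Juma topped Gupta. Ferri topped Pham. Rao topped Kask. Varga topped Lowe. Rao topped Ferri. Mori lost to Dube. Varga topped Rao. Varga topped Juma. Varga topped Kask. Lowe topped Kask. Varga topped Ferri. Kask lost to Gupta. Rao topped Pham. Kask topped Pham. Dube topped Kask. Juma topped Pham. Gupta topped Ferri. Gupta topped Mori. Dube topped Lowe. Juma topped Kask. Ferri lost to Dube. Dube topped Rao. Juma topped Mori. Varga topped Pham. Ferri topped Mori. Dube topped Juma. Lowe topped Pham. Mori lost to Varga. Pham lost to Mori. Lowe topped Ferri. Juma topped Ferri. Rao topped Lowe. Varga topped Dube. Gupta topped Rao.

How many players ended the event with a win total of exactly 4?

Win totals: Rao 5, Ferri 3, Kask 1, Lowe 4, Varga 9, Dube 8, Mori 2, Pham 0, Juma 7, Gupta 6.
Exactly 4: Lowe — 1 player.

1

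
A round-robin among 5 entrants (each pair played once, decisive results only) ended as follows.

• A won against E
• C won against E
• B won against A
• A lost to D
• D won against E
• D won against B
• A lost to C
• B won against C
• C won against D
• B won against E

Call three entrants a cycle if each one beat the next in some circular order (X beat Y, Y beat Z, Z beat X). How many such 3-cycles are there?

1

Of the C(5,3) = 10 triples, the cyclic ones are: {B, C, D}.
That is 1.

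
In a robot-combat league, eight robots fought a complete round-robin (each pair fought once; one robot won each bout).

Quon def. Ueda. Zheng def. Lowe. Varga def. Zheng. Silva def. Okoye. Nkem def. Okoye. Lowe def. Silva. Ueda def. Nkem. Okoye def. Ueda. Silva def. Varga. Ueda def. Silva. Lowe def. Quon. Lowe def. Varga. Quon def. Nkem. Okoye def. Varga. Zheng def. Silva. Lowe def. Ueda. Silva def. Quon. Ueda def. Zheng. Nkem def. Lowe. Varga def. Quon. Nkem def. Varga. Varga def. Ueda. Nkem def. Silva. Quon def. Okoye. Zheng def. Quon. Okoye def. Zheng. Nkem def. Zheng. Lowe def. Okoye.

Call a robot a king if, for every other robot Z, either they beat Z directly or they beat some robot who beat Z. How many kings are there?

7

Okoye reaches everyone (king).
Quon reaches everyone (king).
Nkem reaches everyone (king).
Varga reaches everyone (king).
Zheng reaches everyone (king).
Silva cannot reach Lowe in two steps.
Lowe reaches everyone (king).
Ueda reaches everyone (king).
Kings: Okoye, Quon, Nkem, Varga, Zheng, Lowe, Ueda — 7.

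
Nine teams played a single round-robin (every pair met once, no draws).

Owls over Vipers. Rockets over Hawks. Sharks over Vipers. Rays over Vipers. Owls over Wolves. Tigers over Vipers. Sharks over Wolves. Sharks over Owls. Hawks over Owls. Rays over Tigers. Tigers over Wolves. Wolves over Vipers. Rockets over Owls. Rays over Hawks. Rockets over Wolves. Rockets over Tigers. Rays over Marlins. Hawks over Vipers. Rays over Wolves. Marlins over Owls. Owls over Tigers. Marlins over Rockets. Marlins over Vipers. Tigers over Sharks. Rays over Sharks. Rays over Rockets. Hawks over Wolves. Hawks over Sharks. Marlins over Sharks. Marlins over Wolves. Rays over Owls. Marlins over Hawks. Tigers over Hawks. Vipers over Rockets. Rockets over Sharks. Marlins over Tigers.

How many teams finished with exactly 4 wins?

2

Win totals: Wolves 1, Rays 8, Marlins 7, Owls 3, Rockets 5, Vipers 1, Hawks 4, Sharks 3, Tigers 4.
Exactly 4: Hawks, Tigers — 2 teams.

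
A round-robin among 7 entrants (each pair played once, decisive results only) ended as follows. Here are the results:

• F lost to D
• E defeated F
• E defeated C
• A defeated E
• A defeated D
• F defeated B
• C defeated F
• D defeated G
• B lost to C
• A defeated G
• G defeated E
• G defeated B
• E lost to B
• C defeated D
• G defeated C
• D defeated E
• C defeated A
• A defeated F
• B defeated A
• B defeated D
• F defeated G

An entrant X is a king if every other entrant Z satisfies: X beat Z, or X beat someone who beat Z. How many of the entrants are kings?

A reaches everyone (king).
B reaches everyone (king).
C reaches everyone (king).
D cannot reach A in two steps.
E reaches everyone (king).
F reaches everyone (king).
G reaches everyone (king).
Kings: A, B, C, E, F, G — 6.

6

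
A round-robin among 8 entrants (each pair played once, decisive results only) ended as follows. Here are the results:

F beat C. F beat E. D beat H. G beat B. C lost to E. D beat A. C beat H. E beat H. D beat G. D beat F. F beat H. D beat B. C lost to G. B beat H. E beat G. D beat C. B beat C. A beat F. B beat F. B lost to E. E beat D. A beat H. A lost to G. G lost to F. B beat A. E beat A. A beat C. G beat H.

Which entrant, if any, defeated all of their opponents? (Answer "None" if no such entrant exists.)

None

Highest win total is E with 6 (out of 7 possible).
E lost to F, so no entrant went undefeated.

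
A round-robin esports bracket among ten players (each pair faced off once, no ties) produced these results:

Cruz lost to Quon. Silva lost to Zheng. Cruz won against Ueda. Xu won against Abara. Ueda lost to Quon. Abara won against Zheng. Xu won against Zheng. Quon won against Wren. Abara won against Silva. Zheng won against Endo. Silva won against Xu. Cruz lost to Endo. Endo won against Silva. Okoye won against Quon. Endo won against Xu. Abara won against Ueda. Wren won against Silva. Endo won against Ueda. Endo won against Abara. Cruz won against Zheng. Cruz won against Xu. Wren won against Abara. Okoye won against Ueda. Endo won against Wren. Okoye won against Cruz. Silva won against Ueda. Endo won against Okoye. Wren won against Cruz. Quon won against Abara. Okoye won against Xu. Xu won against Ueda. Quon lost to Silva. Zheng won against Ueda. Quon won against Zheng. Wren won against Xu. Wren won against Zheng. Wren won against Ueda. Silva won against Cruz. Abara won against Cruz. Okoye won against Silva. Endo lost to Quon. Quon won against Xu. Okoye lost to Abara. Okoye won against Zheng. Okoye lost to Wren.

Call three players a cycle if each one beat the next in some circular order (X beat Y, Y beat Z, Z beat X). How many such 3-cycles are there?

17

Win totals: Okoye 6, Silva 4, Endo 7, Ueda 0, Xu 3, Abara 5, Zheng 3, Wren 7, Cruz 3, Quon 7.
A player with w wins dominates both others in C(w,2) triples; summing gives 15 + 6 + 21 + 0 + 3 + 10 + 3 + 21 + 3 + 21 = 103 transitive triples.
Total triples C(10,3) = 120, so cyclic triples = 120 − 103 = 17.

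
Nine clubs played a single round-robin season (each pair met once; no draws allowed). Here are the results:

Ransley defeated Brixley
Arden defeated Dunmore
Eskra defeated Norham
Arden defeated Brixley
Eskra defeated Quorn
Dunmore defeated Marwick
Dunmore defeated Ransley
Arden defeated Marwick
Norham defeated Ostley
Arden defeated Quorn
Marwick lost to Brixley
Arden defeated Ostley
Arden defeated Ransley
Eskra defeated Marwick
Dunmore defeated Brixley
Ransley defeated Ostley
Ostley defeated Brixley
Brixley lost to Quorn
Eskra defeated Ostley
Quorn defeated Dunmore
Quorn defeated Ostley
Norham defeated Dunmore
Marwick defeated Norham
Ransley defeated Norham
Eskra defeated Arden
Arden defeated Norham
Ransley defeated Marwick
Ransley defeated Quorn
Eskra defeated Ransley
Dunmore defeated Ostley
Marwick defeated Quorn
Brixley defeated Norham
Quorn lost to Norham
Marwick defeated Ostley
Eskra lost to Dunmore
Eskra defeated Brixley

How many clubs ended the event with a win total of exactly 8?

Win totals: Quorn 3, Ransley 5, Marwick 3, Arden 7, Ostley 1, Norham 3, Dunmore 5, Eskra 7, Brixley 2.
No club has exactly 8 wins.

0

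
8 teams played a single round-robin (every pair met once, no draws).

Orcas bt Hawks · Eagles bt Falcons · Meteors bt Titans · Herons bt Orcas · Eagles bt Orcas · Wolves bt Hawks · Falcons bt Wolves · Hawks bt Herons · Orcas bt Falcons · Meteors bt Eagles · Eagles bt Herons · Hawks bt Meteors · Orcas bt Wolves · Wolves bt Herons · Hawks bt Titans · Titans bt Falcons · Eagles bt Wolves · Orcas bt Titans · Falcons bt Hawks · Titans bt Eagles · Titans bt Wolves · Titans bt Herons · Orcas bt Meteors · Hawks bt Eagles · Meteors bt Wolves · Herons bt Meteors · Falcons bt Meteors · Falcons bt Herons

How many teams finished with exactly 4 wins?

4

Win totals: Orcas 5, Titans 4, Eagles 4, Wolves 2, Herons 2, Falcons 4, Meteors 3, Hawks 4.
Exactly 4: Titans, Eagles, Falcons, Hawks — 4 teams.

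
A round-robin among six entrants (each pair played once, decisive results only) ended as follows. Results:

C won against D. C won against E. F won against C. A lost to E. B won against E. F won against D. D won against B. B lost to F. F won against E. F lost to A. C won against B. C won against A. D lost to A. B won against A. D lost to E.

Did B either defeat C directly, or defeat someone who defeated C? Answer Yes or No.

No

B did not beat C directly.
B beat A, E, but each of them lost to C. No two-step path.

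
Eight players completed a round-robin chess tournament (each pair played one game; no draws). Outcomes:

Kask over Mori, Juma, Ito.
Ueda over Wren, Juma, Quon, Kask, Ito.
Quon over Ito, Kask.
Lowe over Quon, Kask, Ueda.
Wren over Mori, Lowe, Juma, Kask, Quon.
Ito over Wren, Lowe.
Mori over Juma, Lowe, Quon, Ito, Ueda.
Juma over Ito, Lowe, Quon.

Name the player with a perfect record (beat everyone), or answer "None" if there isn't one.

None

Highest win total is Wren with 5 (out of 7 possible).
Wren lost to Ito, Ueda, so no player went undefeated.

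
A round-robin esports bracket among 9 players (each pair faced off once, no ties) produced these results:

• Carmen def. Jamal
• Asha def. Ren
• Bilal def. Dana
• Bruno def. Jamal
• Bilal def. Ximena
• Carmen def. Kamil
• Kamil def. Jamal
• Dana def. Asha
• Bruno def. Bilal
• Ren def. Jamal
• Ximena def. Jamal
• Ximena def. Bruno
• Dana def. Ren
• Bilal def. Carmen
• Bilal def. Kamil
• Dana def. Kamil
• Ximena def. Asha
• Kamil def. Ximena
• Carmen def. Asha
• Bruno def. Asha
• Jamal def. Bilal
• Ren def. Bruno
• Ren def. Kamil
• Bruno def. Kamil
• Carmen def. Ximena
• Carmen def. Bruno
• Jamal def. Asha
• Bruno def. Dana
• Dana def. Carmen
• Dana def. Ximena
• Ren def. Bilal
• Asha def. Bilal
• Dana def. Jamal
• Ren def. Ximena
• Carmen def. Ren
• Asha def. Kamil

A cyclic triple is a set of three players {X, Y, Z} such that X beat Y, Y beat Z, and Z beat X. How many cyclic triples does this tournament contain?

Win totals: Bruno 5, Dana 6, Ren 5, Bilal 4, Jamal 2, Ximena 3, Carmen 6, Kamil 2, Asha 3.
A player with w wins dominates both others in C(w,2) triples; summing gives 10 + 15 + 10 + 6 + 1 + 3 + 15 + 1 + 3 = 64 transitive triples.
Total triples C(9,3) = 84, so cyclic triples = 84 − 64 = 20.

20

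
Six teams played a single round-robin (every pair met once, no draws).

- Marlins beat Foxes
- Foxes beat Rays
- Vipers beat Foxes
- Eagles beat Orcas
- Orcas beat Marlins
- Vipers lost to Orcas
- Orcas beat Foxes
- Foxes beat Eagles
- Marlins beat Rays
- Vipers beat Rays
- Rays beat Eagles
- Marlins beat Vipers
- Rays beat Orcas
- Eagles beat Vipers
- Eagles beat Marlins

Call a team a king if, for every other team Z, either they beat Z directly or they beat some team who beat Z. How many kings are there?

Rays reaches everyone (king).
Vipers cannot reach Marlins in two steps.
Orcas reaches everyone (king).
Foxes reaches everyone (king).
Marlins reaches everyone (king).
Eagles reaches everyone (king).
Kings: Rays, Orcas, Foxes, Marlins, Eagles — 5.

5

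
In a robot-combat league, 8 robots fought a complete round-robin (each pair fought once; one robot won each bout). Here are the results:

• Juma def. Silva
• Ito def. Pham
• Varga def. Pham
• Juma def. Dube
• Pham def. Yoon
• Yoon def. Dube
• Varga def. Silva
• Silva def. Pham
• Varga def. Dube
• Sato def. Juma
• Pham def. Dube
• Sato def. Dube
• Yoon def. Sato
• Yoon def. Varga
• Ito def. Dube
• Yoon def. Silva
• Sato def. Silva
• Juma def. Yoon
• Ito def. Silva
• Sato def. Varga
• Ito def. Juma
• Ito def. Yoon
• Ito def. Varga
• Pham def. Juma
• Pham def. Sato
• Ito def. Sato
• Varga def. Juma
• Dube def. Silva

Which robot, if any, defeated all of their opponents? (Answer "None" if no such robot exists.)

Ito has 7 wins out of 7 opponents — a perfect record.

Ito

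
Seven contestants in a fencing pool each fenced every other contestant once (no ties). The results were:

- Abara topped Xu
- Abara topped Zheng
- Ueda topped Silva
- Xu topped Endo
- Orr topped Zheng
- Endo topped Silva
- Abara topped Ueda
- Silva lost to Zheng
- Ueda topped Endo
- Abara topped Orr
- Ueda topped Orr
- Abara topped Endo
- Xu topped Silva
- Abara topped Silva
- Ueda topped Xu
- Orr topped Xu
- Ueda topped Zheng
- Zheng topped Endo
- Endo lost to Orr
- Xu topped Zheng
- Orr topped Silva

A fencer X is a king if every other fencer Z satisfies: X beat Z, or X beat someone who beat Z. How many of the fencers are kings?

Orr cannot reach Abara, Ueda in two steps.
Xu cannot reach Orr, Abara, Ueda in two steps.
Abara reaches everyone (king).
Zheng cannot reach Orr, Xu, Abara, Ueda in two steps.
Silva cannot reach Orr, Xu, Abara, Zheng, Endo, Ueda in two steps.
Endo cannot reach Orr, Xu, Abara, Zheng, Ueda in two steps.
Ueda cannot reach Abara in two steps.
Kings: Abara — 1.

1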